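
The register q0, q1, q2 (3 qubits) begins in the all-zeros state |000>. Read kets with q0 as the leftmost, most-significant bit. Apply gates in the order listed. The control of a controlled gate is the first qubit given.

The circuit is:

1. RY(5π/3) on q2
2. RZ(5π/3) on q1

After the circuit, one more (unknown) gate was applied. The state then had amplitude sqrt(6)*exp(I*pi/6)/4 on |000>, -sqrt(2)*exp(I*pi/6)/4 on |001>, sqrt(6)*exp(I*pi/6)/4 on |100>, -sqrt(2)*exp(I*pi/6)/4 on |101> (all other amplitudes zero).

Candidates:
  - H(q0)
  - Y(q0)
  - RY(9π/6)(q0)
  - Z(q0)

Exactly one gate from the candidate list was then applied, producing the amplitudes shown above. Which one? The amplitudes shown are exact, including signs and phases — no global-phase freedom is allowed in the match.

The applied gate was H(q0).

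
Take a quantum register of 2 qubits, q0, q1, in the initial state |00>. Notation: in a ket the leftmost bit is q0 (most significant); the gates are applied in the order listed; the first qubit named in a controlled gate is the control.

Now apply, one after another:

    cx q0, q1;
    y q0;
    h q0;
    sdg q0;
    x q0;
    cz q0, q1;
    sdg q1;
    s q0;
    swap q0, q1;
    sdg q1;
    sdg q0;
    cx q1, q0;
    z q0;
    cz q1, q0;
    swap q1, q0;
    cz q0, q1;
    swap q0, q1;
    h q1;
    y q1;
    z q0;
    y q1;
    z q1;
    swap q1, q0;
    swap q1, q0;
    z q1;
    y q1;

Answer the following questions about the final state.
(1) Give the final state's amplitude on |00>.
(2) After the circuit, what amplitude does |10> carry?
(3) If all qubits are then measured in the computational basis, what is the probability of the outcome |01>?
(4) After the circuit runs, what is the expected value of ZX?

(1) The amplitude on |00> is I/2.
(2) The final state's coefficient on |10> equals -1/2.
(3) Outcome |01> occurs with probability 1/4.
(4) The expectation value of ZX is -1.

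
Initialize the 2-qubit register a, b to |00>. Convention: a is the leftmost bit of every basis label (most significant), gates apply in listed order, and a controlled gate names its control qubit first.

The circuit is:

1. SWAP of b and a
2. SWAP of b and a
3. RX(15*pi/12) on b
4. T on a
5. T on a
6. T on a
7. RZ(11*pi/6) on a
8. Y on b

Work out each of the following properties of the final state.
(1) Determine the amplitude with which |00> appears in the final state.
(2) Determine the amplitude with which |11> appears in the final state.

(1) The final state's coefficient on |00> equals sqrt(sqrt(2) + 2)*exp(I*pi/12)/2. Key observation: the block from step 1 through step 2 cancels to the identity and can be dropped.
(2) The final state's coefficient on |11> equals 0.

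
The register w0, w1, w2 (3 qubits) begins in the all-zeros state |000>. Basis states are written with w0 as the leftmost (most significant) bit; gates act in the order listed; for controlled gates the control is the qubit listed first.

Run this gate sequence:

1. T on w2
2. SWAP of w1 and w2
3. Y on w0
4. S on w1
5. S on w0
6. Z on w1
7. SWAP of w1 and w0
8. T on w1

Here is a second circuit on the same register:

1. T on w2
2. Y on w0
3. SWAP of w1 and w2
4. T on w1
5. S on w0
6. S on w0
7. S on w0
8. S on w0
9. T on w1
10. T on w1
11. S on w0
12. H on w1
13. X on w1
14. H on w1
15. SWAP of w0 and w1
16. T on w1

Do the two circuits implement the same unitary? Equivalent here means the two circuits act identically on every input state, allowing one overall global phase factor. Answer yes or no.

No, they are not equivalent — no single phase factor reconciles the two unitaries.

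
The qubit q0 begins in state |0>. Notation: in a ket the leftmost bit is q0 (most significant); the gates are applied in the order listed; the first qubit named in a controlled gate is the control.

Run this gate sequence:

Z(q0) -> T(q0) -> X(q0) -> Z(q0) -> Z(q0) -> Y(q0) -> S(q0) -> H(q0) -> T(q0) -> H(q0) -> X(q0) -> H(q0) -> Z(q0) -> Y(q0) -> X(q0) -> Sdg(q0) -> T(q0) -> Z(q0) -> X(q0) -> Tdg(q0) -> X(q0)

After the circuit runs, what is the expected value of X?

The observable X averages to sqrt(2)/2. Key observation: steps 10-13 multiply out to the identity, so the circuit reduces to the remaining gates.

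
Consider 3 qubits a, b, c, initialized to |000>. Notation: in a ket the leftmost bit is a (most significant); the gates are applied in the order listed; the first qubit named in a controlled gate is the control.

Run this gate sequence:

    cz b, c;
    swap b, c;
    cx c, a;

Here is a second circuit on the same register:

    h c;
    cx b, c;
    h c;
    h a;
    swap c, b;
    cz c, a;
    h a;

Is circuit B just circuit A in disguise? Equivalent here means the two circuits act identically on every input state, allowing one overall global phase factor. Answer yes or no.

Yes: on every input state the two circuits agree up to one overall phase factor.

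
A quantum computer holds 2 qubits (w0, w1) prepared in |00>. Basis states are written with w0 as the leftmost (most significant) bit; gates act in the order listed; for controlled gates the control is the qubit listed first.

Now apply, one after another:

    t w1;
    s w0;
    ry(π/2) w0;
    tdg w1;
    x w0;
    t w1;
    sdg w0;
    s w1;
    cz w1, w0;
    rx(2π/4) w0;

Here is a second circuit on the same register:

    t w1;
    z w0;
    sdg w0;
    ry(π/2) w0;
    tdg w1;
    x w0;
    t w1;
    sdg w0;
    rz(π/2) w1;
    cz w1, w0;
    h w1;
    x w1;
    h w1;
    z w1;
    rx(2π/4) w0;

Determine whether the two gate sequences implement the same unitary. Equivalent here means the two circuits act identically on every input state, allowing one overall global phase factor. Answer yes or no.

Yes: on every input state the two circuits agree up to one overall phase factor.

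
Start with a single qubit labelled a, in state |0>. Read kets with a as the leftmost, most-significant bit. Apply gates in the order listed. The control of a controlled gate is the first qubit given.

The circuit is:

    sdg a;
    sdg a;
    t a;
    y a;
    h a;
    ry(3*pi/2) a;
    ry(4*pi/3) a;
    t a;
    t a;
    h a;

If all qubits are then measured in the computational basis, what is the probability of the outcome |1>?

Outcome |1> occurs with probability 1/2.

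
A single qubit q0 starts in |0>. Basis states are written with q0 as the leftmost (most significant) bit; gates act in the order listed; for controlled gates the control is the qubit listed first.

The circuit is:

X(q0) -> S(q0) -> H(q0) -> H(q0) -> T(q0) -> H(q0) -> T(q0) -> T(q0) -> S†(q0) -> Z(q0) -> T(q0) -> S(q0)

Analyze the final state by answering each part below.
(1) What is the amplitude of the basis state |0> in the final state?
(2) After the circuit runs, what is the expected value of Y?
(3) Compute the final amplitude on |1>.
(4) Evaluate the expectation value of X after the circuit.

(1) The final state's coefficient on |0> equals sqrt(2)*exp(3*I*pi/4)/2.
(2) The expectation value of Y is sqrt(2)/2.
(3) The final state's coefficient on |1> equals -sqrt(2)*I/2.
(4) The expectation value of X is -sqrt(2)/2.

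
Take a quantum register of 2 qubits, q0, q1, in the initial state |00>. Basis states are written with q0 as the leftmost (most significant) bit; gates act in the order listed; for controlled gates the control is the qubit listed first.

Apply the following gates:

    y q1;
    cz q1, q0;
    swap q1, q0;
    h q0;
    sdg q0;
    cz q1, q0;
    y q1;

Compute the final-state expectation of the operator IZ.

In the final state, IZ has expectation -1.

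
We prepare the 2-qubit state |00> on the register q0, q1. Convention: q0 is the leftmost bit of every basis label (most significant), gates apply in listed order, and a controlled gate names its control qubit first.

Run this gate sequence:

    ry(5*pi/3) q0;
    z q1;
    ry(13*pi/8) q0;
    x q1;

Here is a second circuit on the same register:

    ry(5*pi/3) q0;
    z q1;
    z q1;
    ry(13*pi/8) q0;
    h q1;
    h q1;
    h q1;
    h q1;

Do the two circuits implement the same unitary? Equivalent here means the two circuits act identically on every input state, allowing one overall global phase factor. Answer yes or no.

No — the two circuits implement different unitaries, even allowing a global phase.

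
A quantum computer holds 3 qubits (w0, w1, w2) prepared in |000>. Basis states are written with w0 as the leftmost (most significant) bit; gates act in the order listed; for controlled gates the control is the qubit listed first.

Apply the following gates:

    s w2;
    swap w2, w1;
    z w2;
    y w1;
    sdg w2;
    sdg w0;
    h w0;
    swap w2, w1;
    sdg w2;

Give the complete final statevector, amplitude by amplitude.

The final amplitudes are sqrt(2)/2 on |001>, sqrt(2)/2 on |101>, and 0 on every other basis state.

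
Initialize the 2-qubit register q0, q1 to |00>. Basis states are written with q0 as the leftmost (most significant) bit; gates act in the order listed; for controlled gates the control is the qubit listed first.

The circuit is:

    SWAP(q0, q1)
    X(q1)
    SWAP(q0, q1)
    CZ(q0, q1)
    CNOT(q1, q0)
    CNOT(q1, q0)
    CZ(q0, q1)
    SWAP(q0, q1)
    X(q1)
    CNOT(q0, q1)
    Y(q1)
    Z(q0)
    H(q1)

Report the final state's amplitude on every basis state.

The final amplitudes are sqrt(2)*I/2 on |00>, -sqrt(2)*I/2 on |01>, 0 on |10>, 0 on |11>. Key observation: the block from step 2 through step 9 cancels to the identity and can be dropped.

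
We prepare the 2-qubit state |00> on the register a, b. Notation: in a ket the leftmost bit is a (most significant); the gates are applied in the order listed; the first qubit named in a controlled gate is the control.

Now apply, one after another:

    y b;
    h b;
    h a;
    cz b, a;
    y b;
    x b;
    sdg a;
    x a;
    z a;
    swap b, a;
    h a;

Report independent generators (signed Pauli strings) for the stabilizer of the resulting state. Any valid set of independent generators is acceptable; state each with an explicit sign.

One valid set of independent stabilizer generators is -XY, -ZZ (any independent generating set of the same group is equally correct).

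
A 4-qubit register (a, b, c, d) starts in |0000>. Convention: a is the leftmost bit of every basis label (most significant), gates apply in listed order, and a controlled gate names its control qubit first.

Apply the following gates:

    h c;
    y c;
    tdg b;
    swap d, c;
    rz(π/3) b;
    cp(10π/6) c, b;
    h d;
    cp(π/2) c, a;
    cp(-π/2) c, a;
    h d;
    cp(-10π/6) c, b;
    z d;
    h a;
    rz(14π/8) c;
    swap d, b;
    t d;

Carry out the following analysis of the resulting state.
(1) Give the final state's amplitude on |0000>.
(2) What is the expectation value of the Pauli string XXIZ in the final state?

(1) The final state's coefficient on |0000> equals exp(11*I*pi/24)/2. Key observation: gates 6-11 undo each other exactly, leaving only the rest of the circuit to track.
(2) The observable XXIZ averages to 1.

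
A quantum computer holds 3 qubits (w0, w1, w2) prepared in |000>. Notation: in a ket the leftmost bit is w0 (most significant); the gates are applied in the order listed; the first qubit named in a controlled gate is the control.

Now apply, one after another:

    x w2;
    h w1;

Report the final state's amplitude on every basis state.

The resulting statevector has amplitude sqrt(2)/2 on |001>, sqrt(2)/2 on |011>, and 0 on every other basis state.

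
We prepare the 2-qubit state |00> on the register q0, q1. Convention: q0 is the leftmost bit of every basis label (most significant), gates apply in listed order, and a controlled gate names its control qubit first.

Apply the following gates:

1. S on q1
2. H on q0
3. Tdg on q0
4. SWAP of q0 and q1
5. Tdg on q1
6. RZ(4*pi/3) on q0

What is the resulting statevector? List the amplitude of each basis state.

The resulting statevector has amplitude -sqrt(2)*exp(I*pi/3)/2 on |00>, sqrt(2)*exp(5*I*pi/6)/2 on |01>, 0 on |10>, 0 on |11>.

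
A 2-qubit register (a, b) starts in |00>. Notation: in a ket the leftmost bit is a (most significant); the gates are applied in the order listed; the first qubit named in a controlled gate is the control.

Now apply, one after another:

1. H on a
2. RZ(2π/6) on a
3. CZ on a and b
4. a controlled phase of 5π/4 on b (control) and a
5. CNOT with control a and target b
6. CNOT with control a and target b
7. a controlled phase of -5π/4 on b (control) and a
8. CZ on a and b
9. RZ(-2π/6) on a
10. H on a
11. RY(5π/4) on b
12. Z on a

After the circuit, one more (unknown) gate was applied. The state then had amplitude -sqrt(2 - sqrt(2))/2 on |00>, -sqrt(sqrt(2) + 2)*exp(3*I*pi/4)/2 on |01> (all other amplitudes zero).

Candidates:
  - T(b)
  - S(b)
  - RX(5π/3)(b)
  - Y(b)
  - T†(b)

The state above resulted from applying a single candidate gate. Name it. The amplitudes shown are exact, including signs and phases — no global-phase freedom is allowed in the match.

The applied gate was T†(b). Key observation: steps 2-9 multiply out to the identity, so the circuit reduces to the remaining gates.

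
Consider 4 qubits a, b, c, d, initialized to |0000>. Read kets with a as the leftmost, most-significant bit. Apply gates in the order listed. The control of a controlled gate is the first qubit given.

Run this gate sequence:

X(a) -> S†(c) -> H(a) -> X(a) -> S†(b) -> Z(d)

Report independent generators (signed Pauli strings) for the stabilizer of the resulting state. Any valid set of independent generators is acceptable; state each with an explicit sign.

The final state is stabilized by the group generated by -XIII, +IZII, +IIZI, +IIIZ; other independent generating sets are equally valid.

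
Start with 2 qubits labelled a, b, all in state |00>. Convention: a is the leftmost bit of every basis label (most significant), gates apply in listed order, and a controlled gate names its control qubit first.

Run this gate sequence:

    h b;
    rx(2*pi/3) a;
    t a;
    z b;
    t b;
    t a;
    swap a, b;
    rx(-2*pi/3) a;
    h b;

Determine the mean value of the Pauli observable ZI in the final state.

The expectation value of ZI is sqrt(6)/4.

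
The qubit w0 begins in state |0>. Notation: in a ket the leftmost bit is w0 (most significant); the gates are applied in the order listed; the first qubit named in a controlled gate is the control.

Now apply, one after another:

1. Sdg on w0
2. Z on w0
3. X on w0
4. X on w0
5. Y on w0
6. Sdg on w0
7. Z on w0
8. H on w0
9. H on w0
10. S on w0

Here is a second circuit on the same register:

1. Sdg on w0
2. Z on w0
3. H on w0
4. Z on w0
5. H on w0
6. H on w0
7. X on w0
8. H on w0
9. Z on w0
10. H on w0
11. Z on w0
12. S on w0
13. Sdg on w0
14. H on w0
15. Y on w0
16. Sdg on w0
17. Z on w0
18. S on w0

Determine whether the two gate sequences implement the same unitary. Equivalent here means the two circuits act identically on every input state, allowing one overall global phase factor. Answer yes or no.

Yes — the two circuits implement the same unitary up to a global phase.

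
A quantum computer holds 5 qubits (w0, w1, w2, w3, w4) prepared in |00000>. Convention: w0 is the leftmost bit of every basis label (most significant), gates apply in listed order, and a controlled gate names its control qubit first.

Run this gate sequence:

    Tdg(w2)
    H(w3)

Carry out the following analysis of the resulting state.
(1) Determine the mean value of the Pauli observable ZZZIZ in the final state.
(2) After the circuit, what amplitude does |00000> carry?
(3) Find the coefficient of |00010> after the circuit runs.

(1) In the final state, ZZZIZ has expectation 1.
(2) The amplitude on |00000> is sqrt(2)/2.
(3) |00010> carries amplitude sqrt(2)/2 in the final state.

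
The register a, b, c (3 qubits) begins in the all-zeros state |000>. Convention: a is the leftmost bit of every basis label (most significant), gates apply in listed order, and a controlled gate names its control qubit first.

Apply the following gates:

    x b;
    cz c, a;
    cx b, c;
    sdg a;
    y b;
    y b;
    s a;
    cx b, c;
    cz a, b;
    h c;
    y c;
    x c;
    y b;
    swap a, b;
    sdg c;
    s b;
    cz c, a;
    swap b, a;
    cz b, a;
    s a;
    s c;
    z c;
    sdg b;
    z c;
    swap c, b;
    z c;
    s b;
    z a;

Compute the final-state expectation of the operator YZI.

In the final state, YZI has expectation 0. Key observation: gates 3-8 undo each other exactly, leaving only the rest of the circuit to track.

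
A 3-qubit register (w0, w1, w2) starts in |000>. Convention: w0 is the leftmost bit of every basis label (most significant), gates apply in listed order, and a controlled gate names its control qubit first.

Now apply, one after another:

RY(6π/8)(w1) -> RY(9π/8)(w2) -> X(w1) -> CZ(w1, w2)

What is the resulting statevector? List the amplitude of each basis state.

The resulting statevector has amplitude -sqrt(sqrt(2) + 2)*sin(pi/16)/2 on |000>, sqrt(sqrt(2) + 2)*cos(pi/16)/2 on |001>, -sqrt(2 - sqrt(2))*sin(pi/16)/2 on |010>, -sqrt(2 - sqrt(2))*cos(pi/16)/2 on |011>, 0 on |100>, 0 on |101>, 0 on |110>, 0 on |111>.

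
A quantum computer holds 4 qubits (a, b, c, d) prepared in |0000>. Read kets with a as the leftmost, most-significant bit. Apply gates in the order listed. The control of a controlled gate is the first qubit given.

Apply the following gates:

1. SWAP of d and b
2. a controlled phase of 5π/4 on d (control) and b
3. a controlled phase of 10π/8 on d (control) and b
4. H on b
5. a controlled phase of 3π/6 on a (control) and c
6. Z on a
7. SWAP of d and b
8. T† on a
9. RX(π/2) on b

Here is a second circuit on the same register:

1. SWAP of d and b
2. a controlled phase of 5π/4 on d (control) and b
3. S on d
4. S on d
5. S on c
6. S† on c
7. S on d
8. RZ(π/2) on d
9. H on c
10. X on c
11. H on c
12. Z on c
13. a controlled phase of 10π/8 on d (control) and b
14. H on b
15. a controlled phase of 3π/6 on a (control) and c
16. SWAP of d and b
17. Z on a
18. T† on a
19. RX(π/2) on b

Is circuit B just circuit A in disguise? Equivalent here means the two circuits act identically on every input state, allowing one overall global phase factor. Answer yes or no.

Yes — the two circuits implement the same unitary up to a global phase.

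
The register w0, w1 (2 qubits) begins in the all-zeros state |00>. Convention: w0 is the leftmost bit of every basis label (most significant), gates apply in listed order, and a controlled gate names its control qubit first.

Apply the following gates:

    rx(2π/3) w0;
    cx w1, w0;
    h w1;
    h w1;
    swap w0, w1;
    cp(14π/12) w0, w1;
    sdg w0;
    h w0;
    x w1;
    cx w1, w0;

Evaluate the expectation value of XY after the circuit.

The expectation value of XY is sqrt(3)/2.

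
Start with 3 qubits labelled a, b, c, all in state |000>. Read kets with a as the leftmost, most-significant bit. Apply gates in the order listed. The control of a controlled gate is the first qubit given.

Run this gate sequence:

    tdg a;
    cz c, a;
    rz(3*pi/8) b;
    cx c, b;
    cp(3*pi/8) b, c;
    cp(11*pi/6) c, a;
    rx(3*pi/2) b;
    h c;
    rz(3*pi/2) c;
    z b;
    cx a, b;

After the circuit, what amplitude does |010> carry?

|010> carries amplitude -exp(9*I*pi/16)/2 in the final state.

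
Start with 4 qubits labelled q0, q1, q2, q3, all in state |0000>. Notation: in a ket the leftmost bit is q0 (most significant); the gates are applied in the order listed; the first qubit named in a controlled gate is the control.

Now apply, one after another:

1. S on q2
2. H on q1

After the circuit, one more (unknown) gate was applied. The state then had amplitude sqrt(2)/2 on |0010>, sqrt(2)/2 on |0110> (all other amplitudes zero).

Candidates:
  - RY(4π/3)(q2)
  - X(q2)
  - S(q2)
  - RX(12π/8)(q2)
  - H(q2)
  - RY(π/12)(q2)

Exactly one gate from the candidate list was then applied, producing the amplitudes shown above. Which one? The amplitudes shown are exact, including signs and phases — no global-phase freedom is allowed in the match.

It was X(q2) that produced the state shown.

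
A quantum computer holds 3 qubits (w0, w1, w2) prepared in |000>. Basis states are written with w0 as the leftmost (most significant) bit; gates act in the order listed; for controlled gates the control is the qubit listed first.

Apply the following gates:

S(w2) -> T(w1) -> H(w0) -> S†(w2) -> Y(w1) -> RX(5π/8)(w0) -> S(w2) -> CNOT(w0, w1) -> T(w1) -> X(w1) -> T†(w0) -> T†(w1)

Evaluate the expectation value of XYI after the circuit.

The observable XYI averages to -sqrt(2)/2.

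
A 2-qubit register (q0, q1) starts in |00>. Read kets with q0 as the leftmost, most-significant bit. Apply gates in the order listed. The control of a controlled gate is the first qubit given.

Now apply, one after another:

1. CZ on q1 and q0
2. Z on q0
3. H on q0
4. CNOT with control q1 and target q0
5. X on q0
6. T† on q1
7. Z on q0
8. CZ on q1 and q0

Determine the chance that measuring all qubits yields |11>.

The probability of measuring |11> is 0.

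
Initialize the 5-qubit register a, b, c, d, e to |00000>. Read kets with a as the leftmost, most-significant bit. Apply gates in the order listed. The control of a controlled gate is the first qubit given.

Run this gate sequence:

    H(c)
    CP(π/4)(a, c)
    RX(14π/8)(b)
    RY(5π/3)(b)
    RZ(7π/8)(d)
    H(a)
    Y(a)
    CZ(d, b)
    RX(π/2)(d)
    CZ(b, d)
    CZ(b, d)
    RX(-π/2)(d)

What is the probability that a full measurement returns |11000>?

Outcome |11000> occurs with probability 1/8 - sqrt(2)/32. Key observation: steps 9-12 multiply out to the identity, so the circuit reduces to the remaining gates.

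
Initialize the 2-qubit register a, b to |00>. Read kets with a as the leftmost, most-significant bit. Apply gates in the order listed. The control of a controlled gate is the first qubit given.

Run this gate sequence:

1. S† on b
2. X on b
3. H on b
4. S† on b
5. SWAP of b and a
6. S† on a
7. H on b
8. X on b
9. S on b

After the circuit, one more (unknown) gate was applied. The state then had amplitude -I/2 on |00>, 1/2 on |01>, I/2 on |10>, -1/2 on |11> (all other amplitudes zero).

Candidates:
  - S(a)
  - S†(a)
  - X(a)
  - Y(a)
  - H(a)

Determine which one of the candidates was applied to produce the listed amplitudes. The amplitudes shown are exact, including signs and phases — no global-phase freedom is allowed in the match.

It was Y(a) that produced the state shown.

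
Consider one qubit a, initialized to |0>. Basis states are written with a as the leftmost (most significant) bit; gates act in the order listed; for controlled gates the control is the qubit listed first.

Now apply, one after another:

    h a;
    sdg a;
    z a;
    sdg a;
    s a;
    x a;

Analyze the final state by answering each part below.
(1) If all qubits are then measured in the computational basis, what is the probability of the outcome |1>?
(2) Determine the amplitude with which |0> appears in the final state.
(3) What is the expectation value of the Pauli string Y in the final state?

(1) A full measurement returns |1> with probability 1/2.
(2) |0> carries amplitude sqrt(2)*I/2 in the final state.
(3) In the final state, Y has expectation -1.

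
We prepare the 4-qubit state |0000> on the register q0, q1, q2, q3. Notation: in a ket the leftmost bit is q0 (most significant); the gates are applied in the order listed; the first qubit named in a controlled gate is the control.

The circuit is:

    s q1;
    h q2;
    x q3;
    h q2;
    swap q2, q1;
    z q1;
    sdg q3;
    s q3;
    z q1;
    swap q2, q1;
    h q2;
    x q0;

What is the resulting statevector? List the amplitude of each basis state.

The final amplitudes are sqrt(2)/2 on |1001>, sqrt(2)/2 on |1011>, and 0 on every other basis state. Key observation: gates 4-11 undo each other exactly, leaving only the rest of the circuit to track.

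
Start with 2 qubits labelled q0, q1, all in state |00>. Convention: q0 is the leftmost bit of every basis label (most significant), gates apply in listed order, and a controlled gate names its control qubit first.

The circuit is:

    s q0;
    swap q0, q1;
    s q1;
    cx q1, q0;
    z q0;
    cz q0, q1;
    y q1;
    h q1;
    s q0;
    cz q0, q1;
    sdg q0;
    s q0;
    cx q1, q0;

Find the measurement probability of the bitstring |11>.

The probability of measuring |11> is 1/2.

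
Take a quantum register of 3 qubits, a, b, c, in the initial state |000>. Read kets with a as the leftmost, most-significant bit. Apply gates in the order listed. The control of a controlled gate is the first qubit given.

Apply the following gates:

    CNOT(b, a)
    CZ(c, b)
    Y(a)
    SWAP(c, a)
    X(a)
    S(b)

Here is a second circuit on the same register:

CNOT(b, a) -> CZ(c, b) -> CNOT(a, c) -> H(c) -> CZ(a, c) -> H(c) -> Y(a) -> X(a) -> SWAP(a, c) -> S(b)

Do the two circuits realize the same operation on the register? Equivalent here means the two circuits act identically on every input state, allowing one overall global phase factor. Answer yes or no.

No — the two circuits implement different unitaries, even allowing a global phase.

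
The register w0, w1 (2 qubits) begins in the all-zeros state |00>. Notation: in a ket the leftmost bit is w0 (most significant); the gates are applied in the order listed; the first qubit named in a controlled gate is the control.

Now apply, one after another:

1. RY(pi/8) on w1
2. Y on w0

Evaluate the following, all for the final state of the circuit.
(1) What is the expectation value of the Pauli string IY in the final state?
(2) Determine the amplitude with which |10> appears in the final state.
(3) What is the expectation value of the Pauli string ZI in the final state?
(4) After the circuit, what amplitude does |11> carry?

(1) The expectation value of IY is 0.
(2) The final state's coefficient on |10> equals I*cos(pi/16).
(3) The observable ZI averages to -1.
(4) |11> carries amplitude I*sin(pi/16) in the final state.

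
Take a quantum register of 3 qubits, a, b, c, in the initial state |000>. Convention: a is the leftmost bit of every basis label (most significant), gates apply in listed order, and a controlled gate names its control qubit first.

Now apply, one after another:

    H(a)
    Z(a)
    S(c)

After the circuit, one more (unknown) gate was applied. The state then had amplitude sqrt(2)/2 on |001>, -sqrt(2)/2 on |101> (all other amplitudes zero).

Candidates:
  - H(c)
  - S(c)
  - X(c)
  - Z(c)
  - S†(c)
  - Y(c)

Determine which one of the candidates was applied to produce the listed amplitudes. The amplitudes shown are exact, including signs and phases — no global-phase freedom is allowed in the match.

The unique candidate consistent with the amplitudes is X(c).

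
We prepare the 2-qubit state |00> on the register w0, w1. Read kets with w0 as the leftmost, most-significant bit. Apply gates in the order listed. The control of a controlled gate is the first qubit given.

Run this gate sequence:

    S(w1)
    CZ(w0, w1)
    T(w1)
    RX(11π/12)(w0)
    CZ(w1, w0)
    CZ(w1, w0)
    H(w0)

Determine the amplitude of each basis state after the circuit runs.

The final amplitudes are -sqrt(12 - 6*sqrt(2))/8 + sqrt(2*sqrt(2) + 4)/8 - I*sqrt(6*sqrt(2) + 12)/8 - I*sqrt(4 - 2*sqrt(2))/8 on |00>, 0 on |01>, -sqrt(12 - 6*sqrt(2))/8 + sqrt(2*sqrt(2) + 4)/8 + I*sqrt(4 - 2*sqrt(2))/8 + I*sqrt(6*sqrt(2) + 12)/8 on |10>, 0 on |11>. Key observation: gates 5-6 undo each other exactly, leaving only the rest of the circuit to track.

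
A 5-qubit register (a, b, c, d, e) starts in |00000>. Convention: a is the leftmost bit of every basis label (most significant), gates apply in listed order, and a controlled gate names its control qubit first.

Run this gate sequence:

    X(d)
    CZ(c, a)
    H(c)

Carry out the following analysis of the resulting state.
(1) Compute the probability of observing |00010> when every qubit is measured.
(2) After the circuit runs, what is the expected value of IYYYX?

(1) A full measurement returns |00010> with probability 1/2.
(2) The expectation value of IYYYX is 0.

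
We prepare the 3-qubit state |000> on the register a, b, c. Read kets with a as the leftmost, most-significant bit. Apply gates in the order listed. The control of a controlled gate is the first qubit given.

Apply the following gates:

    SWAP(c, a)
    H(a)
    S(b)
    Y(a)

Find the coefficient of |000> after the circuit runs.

The final state's coefficient on |000> equals -sqrt(2)*I/2.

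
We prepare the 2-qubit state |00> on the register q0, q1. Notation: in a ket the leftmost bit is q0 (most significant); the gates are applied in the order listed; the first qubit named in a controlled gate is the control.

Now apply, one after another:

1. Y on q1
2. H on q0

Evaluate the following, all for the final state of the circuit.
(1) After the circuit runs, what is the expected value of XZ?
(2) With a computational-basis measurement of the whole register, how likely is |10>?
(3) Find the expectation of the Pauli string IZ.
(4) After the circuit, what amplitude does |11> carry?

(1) The observable XZ averages to -1.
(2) Outcome |10> occurs with probability 0.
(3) The expectation value of IZ is -1.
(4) The amplitude on |11> is sqrt(2)*I/2.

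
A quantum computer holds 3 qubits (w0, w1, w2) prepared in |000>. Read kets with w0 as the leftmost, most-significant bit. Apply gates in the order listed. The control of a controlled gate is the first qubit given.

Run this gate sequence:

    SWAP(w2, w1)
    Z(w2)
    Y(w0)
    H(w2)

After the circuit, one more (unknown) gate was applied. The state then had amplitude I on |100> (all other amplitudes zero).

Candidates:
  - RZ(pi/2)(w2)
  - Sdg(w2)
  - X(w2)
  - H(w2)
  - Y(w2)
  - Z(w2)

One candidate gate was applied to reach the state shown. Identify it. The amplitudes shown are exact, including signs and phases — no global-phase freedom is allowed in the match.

It was H(w2) that produced the state shown.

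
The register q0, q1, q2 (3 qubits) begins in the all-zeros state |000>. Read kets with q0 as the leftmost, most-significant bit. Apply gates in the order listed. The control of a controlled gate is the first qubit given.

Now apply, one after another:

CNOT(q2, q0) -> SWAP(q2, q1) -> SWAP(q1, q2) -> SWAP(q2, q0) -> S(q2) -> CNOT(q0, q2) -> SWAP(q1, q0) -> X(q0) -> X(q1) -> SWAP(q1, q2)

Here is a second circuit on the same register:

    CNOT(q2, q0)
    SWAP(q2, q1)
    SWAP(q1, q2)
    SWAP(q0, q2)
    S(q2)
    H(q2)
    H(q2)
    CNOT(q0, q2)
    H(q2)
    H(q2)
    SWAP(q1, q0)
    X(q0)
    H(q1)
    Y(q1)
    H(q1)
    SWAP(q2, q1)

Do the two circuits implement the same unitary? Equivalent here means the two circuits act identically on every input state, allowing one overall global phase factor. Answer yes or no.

No, they are not equivalent — no single phase factor reconciles the two unitaries.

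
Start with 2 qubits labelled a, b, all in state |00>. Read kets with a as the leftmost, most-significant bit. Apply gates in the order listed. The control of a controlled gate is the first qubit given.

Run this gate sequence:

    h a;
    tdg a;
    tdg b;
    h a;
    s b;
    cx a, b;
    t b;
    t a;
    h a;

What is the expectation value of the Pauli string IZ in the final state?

The observable IZ averages to sqrt(2)/2.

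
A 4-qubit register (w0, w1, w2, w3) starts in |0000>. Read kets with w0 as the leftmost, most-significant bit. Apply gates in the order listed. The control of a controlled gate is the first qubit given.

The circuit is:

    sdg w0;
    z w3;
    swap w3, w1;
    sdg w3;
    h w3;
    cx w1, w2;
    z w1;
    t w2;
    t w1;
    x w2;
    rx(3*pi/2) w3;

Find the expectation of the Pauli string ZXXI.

In the final state, ZXXI has expectation 0.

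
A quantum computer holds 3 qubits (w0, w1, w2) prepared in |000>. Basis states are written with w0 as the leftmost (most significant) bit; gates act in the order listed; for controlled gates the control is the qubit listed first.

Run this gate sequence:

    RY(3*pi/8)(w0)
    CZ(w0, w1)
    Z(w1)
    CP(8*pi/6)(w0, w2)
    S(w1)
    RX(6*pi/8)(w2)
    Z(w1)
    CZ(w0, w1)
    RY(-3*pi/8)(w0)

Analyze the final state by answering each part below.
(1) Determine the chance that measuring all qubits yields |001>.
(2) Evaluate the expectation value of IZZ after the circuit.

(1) The probability of measuring |001> is sqrt(2)/4 + 1/2.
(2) The observable IZZ averages to -sqrt(2)/2.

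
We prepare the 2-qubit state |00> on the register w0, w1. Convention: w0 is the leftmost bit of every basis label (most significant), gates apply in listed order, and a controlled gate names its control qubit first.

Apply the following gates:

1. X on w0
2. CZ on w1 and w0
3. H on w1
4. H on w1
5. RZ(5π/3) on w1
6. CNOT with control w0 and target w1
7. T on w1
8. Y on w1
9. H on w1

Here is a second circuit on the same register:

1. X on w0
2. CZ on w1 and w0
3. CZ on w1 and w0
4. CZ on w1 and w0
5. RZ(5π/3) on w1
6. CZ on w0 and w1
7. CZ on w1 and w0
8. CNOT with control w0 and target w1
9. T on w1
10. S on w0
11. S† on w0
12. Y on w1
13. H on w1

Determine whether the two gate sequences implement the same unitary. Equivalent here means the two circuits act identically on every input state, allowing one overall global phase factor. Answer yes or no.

Yes, they are equivalent — the unitaries differ by at most a global phase.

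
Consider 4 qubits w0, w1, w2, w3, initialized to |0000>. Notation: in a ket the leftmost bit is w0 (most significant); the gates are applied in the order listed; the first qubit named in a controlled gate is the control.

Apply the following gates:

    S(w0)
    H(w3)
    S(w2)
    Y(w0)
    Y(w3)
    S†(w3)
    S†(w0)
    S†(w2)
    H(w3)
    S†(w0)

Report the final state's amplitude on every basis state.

The resulting statevector has amplitude -1/2 - I/2 on |1000>, -1/2 + I/2 on |1001>, and 0 on every other basis state.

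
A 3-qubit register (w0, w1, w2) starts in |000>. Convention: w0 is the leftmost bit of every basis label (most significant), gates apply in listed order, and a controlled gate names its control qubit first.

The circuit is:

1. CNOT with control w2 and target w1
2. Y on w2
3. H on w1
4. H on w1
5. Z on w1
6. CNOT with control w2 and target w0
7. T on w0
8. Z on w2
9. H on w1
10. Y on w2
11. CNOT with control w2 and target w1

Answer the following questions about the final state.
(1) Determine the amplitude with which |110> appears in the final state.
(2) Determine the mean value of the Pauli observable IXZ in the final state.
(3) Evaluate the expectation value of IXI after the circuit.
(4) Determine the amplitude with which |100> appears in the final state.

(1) |110> carries amplitude -sqrt(2)*exp(I*pi/4)/2 in the final state.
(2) In the final state, IXZ has expectation 1.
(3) The expectation value of IXI is 1.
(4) The amplitude on |100> is -sqrt(2)*exp(I*pi/4)/2.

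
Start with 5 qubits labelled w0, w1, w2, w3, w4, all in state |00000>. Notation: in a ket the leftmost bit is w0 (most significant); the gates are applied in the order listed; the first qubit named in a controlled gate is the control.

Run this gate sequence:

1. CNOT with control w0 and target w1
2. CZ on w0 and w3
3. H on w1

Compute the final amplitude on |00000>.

The amplitude on |00000> is sqrt(2)/2.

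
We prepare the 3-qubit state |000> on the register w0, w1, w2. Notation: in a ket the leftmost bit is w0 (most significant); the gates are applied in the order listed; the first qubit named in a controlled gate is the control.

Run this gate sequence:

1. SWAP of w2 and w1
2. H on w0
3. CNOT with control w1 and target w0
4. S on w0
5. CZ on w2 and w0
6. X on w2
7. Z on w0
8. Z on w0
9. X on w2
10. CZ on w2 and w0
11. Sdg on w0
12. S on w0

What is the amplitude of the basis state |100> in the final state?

|100> carries amplitude sqrt(2)*I/2 in the final state. Key observation: steps 4-11 multiply out to the identity, so the circuit reduces to the remaining gates.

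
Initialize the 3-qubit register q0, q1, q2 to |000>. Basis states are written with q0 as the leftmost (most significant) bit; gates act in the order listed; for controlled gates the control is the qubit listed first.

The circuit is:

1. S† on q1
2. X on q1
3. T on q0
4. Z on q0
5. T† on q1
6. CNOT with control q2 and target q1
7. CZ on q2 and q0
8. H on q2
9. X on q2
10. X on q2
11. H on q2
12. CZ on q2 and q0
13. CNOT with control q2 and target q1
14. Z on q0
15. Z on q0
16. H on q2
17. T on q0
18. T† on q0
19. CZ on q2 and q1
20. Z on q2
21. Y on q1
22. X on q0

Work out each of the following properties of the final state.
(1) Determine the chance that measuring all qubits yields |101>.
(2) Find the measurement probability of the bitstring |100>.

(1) Outcome |101> occurs with probability 1/2. Key observation: gates 6-13 undo each other exactly, leaving only the rest of the circuit to track.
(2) The probability of measuring |100> is 1/2.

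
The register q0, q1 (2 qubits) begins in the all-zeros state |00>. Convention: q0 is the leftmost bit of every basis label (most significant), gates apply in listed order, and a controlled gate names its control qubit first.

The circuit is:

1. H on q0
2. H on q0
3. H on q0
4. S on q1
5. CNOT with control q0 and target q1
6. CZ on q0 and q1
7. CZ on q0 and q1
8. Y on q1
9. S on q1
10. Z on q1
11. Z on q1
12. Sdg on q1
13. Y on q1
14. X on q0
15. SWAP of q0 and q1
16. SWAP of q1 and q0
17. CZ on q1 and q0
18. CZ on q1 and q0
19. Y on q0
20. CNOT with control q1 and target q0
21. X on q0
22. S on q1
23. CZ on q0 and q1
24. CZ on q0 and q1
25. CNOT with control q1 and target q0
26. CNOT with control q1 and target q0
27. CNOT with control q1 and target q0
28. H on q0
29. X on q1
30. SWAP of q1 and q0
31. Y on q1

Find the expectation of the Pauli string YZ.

In the final state, YZ has expectation -1. Key observation: gates 8-13 undo each other exactly, leaving only the rest of the circuit to track.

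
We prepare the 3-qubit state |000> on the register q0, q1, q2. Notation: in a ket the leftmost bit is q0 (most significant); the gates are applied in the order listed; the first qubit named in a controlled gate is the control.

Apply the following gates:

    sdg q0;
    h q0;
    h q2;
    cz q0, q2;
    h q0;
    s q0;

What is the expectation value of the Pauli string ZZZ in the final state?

In the final state, ZZZ has expectation 1.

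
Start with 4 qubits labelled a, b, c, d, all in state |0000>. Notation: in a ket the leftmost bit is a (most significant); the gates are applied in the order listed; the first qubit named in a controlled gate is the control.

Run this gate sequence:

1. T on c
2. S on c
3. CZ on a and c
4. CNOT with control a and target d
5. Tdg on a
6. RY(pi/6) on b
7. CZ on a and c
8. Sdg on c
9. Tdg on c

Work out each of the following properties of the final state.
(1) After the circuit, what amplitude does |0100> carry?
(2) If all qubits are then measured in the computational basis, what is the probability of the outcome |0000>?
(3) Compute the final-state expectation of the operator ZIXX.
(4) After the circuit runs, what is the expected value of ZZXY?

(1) The amplitude on |0100> is -sqrt(2)/4 + sqrt(6)/4.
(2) The probability of measuring |0000> is sqrt(3)/4 + 1/2.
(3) The expectation value of ZIXX is 0.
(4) The expectation value of ZZXY is 0.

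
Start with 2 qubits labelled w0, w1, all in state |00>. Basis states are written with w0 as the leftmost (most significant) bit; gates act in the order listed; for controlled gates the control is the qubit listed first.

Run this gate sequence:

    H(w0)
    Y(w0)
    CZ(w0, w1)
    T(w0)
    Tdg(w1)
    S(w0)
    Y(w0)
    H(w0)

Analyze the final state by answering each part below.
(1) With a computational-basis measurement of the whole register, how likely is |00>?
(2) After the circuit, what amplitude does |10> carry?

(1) The probability of measuring |00> is 1/2 - sqrt(2)/4.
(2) |10> carries amplitude -1/2 + exp(3*I*pi/4)/2 in the final state.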